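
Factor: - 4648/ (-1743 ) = 2^3*3^ ( - 1 ) = 8/3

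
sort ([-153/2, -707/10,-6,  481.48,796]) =[-153/2, - 707/10, - 6,481.48,796 ] 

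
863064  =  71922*12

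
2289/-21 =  - 109 + 0/1 =- 109.00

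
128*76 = 9728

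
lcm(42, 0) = 0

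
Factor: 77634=2^1 * 3^2*19^1 *227^1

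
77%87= 77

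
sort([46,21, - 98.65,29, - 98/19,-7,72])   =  [ - 98.65, - 7,  -  98/19,21,29 , 46, 72 ]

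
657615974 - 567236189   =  90379785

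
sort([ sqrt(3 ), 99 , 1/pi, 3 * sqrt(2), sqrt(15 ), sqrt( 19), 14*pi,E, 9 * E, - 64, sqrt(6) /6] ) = [  -  64  ,  1/pi, sqrt( 6)/6, sqrt( 3 ), E, sqrt(15), 3 * sqrt( 2),sqrt( 19), 9*E, 14*pi, 99 ] 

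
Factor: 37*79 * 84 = 2^2*3^1*7^1*37^1 *79^1 =245532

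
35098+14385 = 49483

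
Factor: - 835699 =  - 283^1*2953^1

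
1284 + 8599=9883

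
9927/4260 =2 + 469/1420 = 2.33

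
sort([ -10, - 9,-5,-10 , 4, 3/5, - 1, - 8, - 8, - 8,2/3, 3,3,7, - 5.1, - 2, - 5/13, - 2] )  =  [ - 10,  -  10 , - 9, - 8, - 8, - 8, - 5.1, - 5, - 2,  -  2, - 1, - 5/13,  3/5,2/3, 3, 3, 4, 7] 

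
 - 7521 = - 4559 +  - 2962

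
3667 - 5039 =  - 1372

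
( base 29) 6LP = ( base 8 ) 13060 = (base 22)bg4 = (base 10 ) 5680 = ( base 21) cia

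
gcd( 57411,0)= 57411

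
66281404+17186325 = 83467729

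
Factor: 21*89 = 1869  =  3^1*7^1*89^1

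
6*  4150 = 24900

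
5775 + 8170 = 13945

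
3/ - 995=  -1 + 992/995 = - 0.00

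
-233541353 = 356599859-590141212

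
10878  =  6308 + 4570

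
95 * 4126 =391970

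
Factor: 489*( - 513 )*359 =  - 3^4*19^1* 163^1 * 359^1= - 90057663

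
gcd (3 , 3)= 3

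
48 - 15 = 33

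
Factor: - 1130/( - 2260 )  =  2^ ( - 1 ) =1/2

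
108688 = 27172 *4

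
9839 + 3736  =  13575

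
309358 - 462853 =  - 153495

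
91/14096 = 91/14096 = 0.01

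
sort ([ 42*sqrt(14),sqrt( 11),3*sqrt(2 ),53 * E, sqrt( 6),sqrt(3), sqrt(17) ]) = [ sqrt(3) , sqrt (6),sqrt(11),sqrt (17),3 * sqrt( 2 ),53 * E,42 * sqrt( 14) ] 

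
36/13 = 36/13= 2.77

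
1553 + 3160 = 4713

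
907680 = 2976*305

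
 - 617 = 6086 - 6703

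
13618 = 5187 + 8431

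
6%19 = 6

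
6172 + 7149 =13321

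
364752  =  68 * 5364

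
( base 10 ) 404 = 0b110010100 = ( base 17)16D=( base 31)D1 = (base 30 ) de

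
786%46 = 4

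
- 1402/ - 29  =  48 + 10/29 = 48.34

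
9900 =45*220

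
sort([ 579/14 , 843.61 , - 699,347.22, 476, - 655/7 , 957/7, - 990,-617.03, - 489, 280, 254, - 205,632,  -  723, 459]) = [ - 990, - 723, - 699 , - 617.03, - 489,-205, - 655/7,579/14 , 957/7,254,280, 347.22, 459,476,632, 843.61 ]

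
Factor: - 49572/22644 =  - 3^4*37^( - 1) = - 81/37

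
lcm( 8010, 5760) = 512640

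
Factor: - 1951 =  - 1951^1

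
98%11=10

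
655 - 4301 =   -  3646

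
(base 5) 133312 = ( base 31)5L1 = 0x1551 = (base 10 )5457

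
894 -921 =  - 27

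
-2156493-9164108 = - 11320601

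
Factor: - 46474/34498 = - 19^1*47^( - 1)*367^( - 1)*1223^1 = - 23237/17249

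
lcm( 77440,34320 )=3020160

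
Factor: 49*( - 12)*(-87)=2^2*3^2*7^2*29^1= 51156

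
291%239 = 52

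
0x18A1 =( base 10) 6305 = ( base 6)45105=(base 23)BL3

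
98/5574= 49/2787= 0.02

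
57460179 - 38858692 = 18601487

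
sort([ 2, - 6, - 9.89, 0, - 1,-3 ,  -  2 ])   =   [ - 9.89, - 6, - 3, - 2, - 1,  0, 2] 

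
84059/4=21014 + 3/4= 21014.75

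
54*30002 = 1620108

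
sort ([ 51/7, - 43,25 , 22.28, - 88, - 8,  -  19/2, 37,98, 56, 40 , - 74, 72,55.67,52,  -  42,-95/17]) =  [-88, - 74, -43,  -  42, - 19/2, - 8, - 95/17,  51/7,22.28,25,37,40,52,55.67,56, 72, 98] 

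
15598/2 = 7799 = 7799.00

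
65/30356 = 65/30356 = 0.00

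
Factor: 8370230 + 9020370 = 2^3*5^2*89^1 * 977^1 = 17390600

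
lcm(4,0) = 0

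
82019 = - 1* ( - 82019)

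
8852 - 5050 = 3802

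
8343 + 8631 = 16974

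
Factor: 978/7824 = 1/8 = 2^( - 3) 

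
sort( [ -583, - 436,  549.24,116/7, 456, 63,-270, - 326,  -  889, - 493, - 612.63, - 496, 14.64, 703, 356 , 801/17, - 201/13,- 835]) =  [ - 889, - 835, - 612.63, - 583, - 496, - 493, - 436 , - 326 , - 270, - 201/13,14.64, 116/7,801/17, 63, 356, 456, 549.24,703 ]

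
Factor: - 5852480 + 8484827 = 3^2*292483^1 = 2632347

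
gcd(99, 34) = 1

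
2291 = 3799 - 1508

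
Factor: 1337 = 7^1*191^1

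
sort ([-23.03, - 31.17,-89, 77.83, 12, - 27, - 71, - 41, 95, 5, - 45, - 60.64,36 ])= [ -89, - 71 , - 60.64 , - 45,- 41, - 31.17, - 27, - 23.03, 5,12,  36, 77.83, 95]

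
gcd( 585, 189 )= 9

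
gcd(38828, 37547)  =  1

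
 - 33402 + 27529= - 5873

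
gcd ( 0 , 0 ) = 0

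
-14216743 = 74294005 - 88510748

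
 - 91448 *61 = -5578328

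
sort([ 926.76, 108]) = [108,926.76 ] 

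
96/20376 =4/849  =  0.00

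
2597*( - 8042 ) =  -20885074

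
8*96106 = 768848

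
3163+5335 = 8498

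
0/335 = 0  =  0.00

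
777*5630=4374510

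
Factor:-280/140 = -2 = - 2^1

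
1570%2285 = 1570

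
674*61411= 41391014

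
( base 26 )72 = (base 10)184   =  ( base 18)a4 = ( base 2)10111000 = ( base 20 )94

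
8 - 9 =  - 1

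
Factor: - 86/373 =  -  2^1*43^1*373^( - 1 ) 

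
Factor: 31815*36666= 2^1 * 3^5*5^1*7^2*97^1 * 101^1 =1166528790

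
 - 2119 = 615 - 2734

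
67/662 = 67/662 = 0.10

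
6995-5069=1926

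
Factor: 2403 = 3^3*89^1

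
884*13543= 11972012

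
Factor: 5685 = 3^1* 5^1*  379^1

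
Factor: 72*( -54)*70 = - 272160 =- 2^5*3^5*5^1*7^1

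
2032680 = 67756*30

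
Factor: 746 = 2^1*373^1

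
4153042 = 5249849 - 1096807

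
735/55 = 13 +4/11  =  13.36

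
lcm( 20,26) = 260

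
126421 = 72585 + 53836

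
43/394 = 43/394 = 0.11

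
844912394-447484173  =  397428221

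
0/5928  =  0 = 0.00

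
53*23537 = 1247461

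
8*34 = 272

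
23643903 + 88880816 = 112524719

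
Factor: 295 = 5^1*59^1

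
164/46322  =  82/23161= 0.00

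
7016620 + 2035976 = 9052596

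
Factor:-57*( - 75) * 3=12825 = 3^3*5^2*19^1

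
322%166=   156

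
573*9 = 5157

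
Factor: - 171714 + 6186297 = 3^2 * 17^1*19^1*2069^1 =6014583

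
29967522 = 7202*4161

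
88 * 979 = 86152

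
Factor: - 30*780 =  -23400 = - 2^3*3^2*5^2 *13^1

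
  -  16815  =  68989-85804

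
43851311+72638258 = 116489569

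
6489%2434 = 1621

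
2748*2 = 5496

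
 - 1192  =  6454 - 7646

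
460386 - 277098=183288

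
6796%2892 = 1012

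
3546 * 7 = 24822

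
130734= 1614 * 81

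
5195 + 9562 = 14757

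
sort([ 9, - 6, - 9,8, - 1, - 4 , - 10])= [ - 10, - 9,  -  6,  -  4,  -  1, 8,9]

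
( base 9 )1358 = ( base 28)18h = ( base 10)1025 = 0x401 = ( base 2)10000000001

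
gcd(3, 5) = 1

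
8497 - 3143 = 5354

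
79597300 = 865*92020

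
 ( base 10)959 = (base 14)4C7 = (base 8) 1677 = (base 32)tv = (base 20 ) 27J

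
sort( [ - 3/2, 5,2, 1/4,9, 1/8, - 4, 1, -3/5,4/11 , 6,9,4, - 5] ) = [ - 5, - 4, -3/2, - 3/5, 1/8, 1/4,  4/11, 1, 2, 4, 5  ,  6,9,9] 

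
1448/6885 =1448/6885  =  0.21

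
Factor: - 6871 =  - 6871^1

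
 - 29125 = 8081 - 37206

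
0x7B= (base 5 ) 443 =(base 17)74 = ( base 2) 1111011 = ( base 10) 123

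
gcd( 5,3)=1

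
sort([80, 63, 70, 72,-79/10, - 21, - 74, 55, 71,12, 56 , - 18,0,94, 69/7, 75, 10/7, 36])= [ - 74, - 21, - 18, - 79/10, 0, 10/7, 69/7, 12, 36, 55  ,  56,  63,70, 71, 72, 75,80,94]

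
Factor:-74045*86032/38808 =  - 2^1*3^( - 2)*5^1*7^( - 2 )*11^( - 1)*19^1*59^1*251^1*283^1=-796279930/4851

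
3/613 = 3/613 = 0.00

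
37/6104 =37/6104 = 0.01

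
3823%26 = 1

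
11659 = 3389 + 8270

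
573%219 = 135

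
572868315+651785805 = 1224654120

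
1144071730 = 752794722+391277008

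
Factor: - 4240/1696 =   -  2^(-1)*5^1 = - 5/2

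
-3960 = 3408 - 7368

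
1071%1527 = 1071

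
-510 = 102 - 612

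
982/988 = 491/494 = 0.99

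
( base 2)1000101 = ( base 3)2120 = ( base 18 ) 3f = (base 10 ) 69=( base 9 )76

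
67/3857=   67/3857 = 0.02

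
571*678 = 387138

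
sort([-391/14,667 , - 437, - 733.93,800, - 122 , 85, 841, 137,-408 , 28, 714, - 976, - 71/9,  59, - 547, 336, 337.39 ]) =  [ - 976, - 733.93, - 547, - 437, - 408,-122,  -  391/14, -71/9, 28,59,  85,  137, 336,337.39,  667,714,800,841] 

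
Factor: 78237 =3^2* 8693^1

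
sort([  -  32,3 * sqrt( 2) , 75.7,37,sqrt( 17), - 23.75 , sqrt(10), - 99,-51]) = [  -  99, - 51, - 32, - 23.75, sqrt (10) , sqrt(  17),3*sqrt( 2),  37,75.7 ]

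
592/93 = 592/93 = 6.37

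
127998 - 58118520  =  -57990522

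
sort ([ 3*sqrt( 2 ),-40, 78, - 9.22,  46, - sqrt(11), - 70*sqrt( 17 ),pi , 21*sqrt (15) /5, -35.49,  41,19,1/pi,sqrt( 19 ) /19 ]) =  [-70*sqrt( 17 ),  -  40,-35.49,-9.22, -sqrt ( 11),  sqrt( 19 ) /19,  1/pi, pi,3*sqrt( 2 ),21*sqrt( 15 ) /5,19,41,46,78 ] 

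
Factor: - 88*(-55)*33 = 2^3* 3^1 * 5^1*11^3 = 159720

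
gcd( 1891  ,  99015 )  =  1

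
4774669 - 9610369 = -4835700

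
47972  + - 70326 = -22354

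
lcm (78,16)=624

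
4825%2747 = 2078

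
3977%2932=1045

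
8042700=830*9690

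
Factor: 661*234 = 2^1*3^2*13^1*661^1  =  154674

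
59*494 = 29146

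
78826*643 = 50685118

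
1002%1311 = 1002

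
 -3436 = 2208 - 5644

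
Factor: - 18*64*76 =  - 87552= - 2^9*  3^2*19^1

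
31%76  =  31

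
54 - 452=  - 398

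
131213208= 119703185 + 11510023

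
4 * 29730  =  118920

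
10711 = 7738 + 2973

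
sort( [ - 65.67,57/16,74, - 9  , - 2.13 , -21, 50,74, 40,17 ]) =[ - 65.67, - 21, - 9, -2.13 , 57/16, 17,40,50,74,74]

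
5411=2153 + 3258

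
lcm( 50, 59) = 2950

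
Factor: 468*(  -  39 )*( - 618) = 2^3*3^4*13^2*103^1 = 11279736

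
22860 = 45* 508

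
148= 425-277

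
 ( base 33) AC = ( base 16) 156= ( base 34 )A2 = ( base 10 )342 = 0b101010110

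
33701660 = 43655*772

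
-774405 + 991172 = 216767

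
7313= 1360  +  5953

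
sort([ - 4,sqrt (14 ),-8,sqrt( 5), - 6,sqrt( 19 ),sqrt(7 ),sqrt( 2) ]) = [ - 8 , - 6, -4,  sqrt (2),sqrt(5),  sqrt (7),sqrt( 14 ),sqrt (19 )]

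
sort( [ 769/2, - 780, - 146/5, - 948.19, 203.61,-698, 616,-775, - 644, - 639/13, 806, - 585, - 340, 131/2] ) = [ - 948.19, - 780, - 775,-698, - 644,-585, - 340, - 639/13, - 146/5, 131/2, 203.61, 769/2, 616, 806] 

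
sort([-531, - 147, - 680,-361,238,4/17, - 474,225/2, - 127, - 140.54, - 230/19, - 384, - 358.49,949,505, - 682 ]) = [  -  682, - 680, - 531,- 474, - 384, - 361, - 358.49, - 147, - 140.54, - 127, - 230/19,4/17, 225/2,238, 505,949 ]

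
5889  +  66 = 5955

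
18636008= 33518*556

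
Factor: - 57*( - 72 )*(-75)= - 307800=- 2^3*3^4*5^2*19^1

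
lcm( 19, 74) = 1406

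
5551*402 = 2231502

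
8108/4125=8108/4125  =  1.97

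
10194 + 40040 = 50234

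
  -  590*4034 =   -  2380060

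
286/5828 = 143/2914  =  0.05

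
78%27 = 24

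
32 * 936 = 29952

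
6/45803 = 6/45803 =0.00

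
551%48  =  23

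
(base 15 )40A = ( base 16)38e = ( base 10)910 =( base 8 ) 1616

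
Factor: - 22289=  - 31^1*719^1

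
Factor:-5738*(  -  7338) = 2^2*3^1*19^1*151^1  *1223^1 = 42105444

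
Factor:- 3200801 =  - 3200801^1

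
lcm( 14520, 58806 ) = 1176120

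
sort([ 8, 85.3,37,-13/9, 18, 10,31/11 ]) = [ - 13/9,31/11,  8 , 10,18, 37, 85.3 ] 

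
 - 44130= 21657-65787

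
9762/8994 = 1627/1499 = 1.09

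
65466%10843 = 408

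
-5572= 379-5951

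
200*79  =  15800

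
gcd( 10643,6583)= 29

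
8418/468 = 1403/78  =  17.99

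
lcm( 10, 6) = 30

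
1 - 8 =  - 7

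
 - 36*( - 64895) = 2336220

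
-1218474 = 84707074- 85925548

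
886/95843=886/95843 = 0.01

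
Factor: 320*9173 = 2^6*5^1*9173^1 = 2935360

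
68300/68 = 17075/17  =  1004.41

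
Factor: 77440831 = 13^1*17^1*350411^1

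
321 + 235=556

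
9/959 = 9/959=0.01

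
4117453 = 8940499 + - 4823046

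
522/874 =261/437 = 0.60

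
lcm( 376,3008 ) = 3008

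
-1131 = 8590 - 9721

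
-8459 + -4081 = -12540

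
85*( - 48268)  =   - 4102780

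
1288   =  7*184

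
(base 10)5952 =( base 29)727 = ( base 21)da9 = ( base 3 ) 22011110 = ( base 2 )1011101000000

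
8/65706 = 4/32853=0.00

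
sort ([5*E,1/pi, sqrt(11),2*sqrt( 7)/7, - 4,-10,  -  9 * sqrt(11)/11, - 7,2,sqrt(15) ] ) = [ - 10, - 7,- 4,-9*sqrt( 11) /11,1/pi,2*sqrt( 7) /7,2,sqrt (11),sqrt(15),5*E ]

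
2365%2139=226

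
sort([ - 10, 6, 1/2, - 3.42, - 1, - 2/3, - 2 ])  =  [ -10  , - 3.42, - 2 ,-1, - 2/3, 1/2, 6]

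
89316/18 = 4962= 4962.00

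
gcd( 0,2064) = 2064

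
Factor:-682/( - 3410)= 5^ ( - 1 )= 1/5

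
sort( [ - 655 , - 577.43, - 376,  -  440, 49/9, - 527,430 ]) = [ - 655, -577.43, - 527, - 440,  -  376 , 49/9 , 430] 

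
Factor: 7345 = 5^1*13^1*113^1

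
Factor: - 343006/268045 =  - 2^1 * 5^( - 1 ) * 41^1 * 47^1 * 89^1*53609^ ( - 1)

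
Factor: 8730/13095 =2/3 =2^1*3^( - 1) 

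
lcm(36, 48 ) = 144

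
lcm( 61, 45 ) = 2745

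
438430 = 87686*5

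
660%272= 116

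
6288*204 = 1282752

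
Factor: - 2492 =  - 2^2 * 7^1*89^1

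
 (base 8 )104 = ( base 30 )28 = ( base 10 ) 68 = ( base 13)53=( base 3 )2112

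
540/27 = 20 = 20.00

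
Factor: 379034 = 2^1*189517^1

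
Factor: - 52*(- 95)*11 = 54340 = 2^2*5^1 *11^1*13^1*19^1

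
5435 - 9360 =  - 3925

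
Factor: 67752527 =67752527^1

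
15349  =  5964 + 9385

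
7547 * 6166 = 46534802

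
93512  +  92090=185602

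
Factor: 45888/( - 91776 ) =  - 1/2 = -2^(-1 ) 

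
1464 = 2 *732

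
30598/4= 15299/2 = 7649.50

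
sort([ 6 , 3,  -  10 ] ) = [ -10,3,6] 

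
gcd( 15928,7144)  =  8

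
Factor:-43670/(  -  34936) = 2^(-2)*5^1   =  5/4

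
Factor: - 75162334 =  - 2^1 * 13^1*367^1*7877^1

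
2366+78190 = 80556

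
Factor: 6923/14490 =2^( - 1)*3^( -2)*5^( - 1 )*43^1 = 43/90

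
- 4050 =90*(-45)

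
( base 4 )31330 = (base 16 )37c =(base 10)892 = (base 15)3e7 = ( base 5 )12032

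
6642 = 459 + 6183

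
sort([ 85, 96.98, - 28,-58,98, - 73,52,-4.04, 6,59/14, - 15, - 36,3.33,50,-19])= [-73,-58,- 36, - 28,-19, - 15 ,-4.04,3.33,59/14,  6,50, 52,85,96.98, 98 ] 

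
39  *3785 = 147615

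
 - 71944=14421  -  86365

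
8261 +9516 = 17777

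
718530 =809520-90990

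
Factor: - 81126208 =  - 2^6*41^1*43^1 * 719^1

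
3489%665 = 164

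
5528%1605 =713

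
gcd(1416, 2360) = 472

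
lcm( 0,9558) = 0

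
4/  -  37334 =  - 2/18667 = -  0.00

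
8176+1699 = 9875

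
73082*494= 36102508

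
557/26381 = 557/26381=0.02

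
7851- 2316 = 5535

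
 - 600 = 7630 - 8230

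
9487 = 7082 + 2405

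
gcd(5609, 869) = 79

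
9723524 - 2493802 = 7229722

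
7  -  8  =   - 1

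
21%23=21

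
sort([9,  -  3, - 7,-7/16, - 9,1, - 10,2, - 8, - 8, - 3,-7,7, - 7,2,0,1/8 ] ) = [ - 10,  -  9, - 8,- 8, - 7, - 7 , - 7, - 3, - 3,-7/16,0, 1/8,1,2, 2,7,9]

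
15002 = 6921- - 8081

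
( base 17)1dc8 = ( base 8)21262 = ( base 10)8882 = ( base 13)4073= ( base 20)1242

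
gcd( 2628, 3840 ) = 12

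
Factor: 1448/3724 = 362/931=2^1*7^( - 2 )*19^( - 1)*181^1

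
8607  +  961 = 9568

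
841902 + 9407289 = 10249191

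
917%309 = 299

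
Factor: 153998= 2^1*13^1*5923^1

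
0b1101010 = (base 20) 56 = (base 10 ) 106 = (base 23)4e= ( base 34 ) 34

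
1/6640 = 1/6640 = 0.00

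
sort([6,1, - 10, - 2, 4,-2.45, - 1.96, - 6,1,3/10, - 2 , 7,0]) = [  -  10 , - 6,-2.45, - 2,- 2, - 1.96, 0,3/10,1,1, 4,6, 7] 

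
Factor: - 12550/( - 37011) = 2^1 * 3^ (- 1 )*5^2*13^( - 2 )*73^( - 1 )*251^1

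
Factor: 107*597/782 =2^ ( - 1)*3^1*17^(-1)*23^( - 1)* 107^1*199^1 =63879/782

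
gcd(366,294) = 6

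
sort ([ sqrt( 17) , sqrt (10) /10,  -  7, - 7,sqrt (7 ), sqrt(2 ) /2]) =[-7, - 7, sqrt(10 ) /10,sqrt( 2 ) /2, sqrt (7),sqrt( 17 )]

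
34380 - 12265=22115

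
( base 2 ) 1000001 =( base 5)230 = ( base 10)65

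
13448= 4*3362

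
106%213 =106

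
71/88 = 71/88 = 0.81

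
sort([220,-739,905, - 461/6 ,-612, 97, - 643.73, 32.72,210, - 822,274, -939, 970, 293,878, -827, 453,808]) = [-939, - 827, - 822, - 739, - 643.73,-612,-461/6, 32.72, 97, 210 , 220, 274,293, 453,808,878, 905, 970 ] 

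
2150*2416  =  5194400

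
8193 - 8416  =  -223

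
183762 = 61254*3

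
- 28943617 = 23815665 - 52759282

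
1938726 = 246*7881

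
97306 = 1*97306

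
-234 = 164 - 398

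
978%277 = 147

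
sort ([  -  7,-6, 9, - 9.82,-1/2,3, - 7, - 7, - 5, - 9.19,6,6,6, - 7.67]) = [ - 9.82,- 9.19, - 7.67, - 7,-7,-7, - 6,-5, - 1/2, 3 , 6, 6 , 6, 9]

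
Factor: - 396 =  - 2^2*3^2*11^1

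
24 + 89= 113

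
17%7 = 3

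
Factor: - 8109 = - 3^2*17^1*53^1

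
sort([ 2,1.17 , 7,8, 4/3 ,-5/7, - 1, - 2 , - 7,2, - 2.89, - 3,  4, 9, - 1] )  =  [ - 7, - 3,  -  2.89 , - 2, - 1, - 1,  -  5/7,1.17,4/3, 2 , 2,  4,7,8,9] 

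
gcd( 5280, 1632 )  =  96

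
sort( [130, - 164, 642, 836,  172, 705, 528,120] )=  [ - 164,  120,130,172,528, 642, 705,836 ] 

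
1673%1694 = 1673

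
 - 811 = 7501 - 8312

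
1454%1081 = 373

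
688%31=6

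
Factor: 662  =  2^1 * 331^1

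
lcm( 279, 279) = 279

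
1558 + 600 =2158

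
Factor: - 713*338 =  - 2^1*13^2 * 23^1*31^1 = - 240994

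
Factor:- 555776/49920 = - 3^( - 1)*5^( - 1)*167^1 = - 167/15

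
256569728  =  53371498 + 203198230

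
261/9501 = 87/3167  =  0.03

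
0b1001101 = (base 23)38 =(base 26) 2P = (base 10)77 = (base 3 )2212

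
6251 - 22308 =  - 16057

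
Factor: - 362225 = - 5^2*14489^1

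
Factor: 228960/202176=265/234= 2^ ( - 1)*3^(- 2 )*5^1*13^ (-1 )*53^1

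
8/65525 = 8/65525 = 0.00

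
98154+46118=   144272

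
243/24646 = 243/24646 = 0.01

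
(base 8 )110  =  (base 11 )66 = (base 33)26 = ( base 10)72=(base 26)2k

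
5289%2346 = 597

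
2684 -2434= 250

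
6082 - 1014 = 5068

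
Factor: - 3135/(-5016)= 5/8= 2^( - 3) *5^1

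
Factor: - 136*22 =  - 2^4*11^1*17^1 = - 2992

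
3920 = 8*490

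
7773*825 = 6412725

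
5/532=5/532 = 0.01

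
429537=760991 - 331454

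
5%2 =1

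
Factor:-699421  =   - 71^1*9851^1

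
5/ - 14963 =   -  1 + 14958/14963=- 0.00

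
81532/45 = 81532/45 = 1811.82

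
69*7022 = 484518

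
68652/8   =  8581 + 1/2 = 8581.50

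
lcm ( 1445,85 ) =1445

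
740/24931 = 740/24931  =  0.03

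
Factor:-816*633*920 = - 475205760= -2^7 * 3^2*5^1*17^1*23^1*211^1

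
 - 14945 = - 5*2989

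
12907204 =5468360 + 7438844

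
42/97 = 42/97 = 0.43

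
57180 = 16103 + 41077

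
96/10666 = 48/5333 = 0.01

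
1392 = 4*348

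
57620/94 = 612 + 46/47 = 612.98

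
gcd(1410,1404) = 6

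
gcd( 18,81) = 9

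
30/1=30 = 30.00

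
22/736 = 11/368=0.03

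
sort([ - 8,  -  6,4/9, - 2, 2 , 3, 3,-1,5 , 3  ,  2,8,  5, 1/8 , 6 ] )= [ - 8, - 6,-2, - 1,1/8,  4/9, 2, 2, 3,3, 3,5,5, 6,8]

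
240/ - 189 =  - 80/63 = - 1.27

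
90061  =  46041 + 44020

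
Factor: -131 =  - 131^1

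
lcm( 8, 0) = 0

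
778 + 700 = 1478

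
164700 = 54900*3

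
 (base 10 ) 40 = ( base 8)50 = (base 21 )1j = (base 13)31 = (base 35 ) 15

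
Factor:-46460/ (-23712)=2^( - 3)*3^ (-1)*5^1 * 13^( - 1)  *  19^(  -  1) *23^1*101^1 = 11615/5928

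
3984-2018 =1966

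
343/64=343/64 =5.36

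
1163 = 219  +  944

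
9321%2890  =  651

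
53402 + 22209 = 75611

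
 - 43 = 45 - 88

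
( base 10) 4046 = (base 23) 7el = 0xFCE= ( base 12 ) 2412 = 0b111111001110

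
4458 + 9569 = 14027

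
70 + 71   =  141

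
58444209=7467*7827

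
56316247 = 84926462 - 28610215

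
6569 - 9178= -2609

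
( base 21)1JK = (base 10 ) 860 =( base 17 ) 2ga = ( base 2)1101011100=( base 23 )1e9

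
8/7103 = 8/7103  =  0.00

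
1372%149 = 31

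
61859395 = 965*64103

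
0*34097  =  0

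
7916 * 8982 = 71101512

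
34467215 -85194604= -50727389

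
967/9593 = 967/9593= 0.10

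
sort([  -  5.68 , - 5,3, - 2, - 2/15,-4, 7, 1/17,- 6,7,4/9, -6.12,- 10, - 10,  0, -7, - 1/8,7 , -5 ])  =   [ - 10,-10, - 7, - 6.12, - 6, - 5.68,  -  5,  -  5, - 4,-2  , - 2/15, - 1/8, 0,1/17,4/9,3,  7 , 7,7 ]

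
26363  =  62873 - 36510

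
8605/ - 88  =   - 98 + 19/88 = -  97.78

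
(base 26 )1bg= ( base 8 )1722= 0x3D2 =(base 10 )978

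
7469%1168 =461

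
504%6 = 0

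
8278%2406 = 1060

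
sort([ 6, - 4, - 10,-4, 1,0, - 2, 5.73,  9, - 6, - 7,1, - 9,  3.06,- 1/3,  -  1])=[ - 10, - 9, - 7 ,-6, - 4, - 4 , - 2 , - 1, - 1/3,0 , 1, 1,  3.06, 5.73,  6,9]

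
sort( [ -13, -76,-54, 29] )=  [- 76,  -  54,-13,29 ] 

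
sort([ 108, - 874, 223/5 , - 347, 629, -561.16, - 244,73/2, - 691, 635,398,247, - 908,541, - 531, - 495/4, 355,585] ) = [ - 908, - 874,  -  691, - 561.16, - 531, - 347,-244, - 495/4,73/2,223/5,108,247,355 , 398, 541,585,629 , 635] 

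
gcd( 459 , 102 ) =51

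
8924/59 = 151 +15/59 = 151.25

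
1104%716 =388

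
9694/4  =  4847/2 = 2423.50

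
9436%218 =62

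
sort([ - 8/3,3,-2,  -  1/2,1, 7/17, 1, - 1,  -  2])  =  [ - 8/3, - 2, - 2, - 1, - 1/2,7/17,  1, 1, 3 ]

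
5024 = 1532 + 3492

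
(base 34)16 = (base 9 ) 44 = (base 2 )101000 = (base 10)40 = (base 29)1B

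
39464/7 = 39464/7 = 5637.71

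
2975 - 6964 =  - 3989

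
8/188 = 2/47 = 0.04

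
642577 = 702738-60161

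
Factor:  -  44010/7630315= - 2^1*3^3*7^(-1) * 11^( - 1)*163^1*19819^(  -  1) = - 8802/1526063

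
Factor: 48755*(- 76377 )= - 3723760635 = - 3^1 * 5^1*7^3*199^1*3637^1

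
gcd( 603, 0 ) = 603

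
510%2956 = 510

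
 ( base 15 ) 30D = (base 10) 688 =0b1010110000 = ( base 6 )3104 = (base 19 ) 1H4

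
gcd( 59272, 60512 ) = 248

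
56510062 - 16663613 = 39846449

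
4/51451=4/51451= 0.00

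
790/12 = 65 + 5/6 = 65.83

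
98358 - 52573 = 45785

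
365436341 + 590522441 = 955958782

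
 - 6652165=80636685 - 87288850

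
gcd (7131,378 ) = 3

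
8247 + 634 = 8881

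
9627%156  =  111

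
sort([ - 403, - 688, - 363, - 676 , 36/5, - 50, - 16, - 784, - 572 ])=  [ - 784 , - 688,-676, - 572, - 403 , - 363, - 50,-16,36/5 ]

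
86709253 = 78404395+8304858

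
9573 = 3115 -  -6458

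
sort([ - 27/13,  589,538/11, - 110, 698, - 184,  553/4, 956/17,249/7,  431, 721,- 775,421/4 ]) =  [ - 775, - 184, - 110,-27/13, 249/7, 538/11,  956/17, 421/4 , 553/4, 431, 589,  698, 721]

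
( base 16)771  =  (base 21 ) 46f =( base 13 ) B37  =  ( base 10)1905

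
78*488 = 38064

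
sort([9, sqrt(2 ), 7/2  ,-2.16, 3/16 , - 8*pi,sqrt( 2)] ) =[ - 8*pi, - 2.16, 3/16,  sqrt( 2), sqrt(2), 7/2, 9] 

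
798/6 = 133 = 133.00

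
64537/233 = 276  +  229/233 =276.98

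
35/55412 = 5/7916  =  0.00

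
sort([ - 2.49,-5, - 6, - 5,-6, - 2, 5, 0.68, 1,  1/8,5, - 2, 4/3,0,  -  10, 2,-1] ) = [ - 10, - 6 , - 6,-5,-5, -2.49, - 2, - 2,-1,0, 1/8,  0.68,1  ,  4/3 , 2, 5, 5 ] 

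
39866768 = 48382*824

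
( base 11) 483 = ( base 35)GF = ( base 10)575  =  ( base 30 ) J5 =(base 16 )23f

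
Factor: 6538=2^1*7^1*467^1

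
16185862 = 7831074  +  8354788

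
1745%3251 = 1745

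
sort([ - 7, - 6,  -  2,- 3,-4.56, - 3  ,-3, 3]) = [-7,-6, - 4.56 , - 3,  -  3 , - 3, - 2, 3 ] 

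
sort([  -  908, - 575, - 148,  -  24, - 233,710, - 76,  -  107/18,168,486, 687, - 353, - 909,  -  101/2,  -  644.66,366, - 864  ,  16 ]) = [ - 909, - 908,  -  864, - 644.66, - 575, - 353 , - 233, - 148,  -  76,-101/2, - 24, - 107/18, 16, 168,366 , 486, 687, 710 ]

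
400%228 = 172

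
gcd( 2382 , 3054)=6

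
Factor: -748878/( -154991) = 2^1 * 3^1*13^1*9601^1*154991^(-1)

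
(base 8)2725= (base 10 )1493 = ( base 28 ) 1p9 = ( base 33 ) 1c8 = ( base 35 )17n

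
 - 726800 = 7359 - 734159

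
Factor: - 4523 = -4523^1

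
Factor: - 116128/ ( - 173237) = 608/907 = 2^5*19^1*907^( - 1) 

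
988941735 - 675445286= 313496449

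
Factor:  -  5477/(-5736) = 2^( - 3 )*3^(-1)*239^ ( - 1 ) * 5477^1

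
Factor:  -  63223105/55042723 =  - 5^1*11^2 * 31^1*3371^1*55042723^(-1 ) 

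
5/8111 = 5/8111 =0.00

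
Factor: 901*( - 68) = -2^2*17^2*53^1 =- 61268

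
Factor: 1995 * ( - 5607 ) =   -  3^3*5^1*7^2 * 19^1*89^1  =  - 11185965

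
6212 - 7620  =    -  1408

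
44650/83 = 537  +  79/83 = 537.95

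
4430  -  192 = 4238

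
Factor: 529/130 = 2^( - 1 )*5^( - 1) *13^(-1)* 23^2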